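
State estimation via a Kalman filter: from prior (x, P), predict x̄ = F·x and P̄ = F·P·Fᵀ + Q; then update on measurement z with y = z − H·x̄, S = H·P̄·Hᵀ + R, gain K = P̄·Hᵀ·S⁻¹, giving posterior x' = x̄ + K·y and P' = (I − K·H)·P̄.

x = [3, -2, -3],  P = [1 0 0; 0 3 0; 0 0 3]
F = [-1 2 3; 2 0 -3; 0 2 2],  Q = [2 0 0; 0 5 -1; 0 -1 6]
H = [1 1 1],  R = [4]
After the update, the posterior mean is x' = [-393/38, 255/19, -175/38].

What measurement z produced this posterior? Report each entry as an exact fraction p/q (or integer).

x̄ = F·x = [-16, 15, -10]
P̄ = F·P·Fᵀ + Q = [42 -29 30; -29 36 -19; 30 -19 30]
S = H·P̄·Hᵀ + R = [76]
K = P̄·Hᵀ·S⁻¹ = [43/76; -3/19; 41/76]
x' − x̄ = [215/38, -30/19, 205/38] = K·y
y = (KᵀK)⁻¹·Kᵀ·(x' − x̄) = [10]
z = y + H·x̄ = [10] + [-11] = [-1]

z = [-1]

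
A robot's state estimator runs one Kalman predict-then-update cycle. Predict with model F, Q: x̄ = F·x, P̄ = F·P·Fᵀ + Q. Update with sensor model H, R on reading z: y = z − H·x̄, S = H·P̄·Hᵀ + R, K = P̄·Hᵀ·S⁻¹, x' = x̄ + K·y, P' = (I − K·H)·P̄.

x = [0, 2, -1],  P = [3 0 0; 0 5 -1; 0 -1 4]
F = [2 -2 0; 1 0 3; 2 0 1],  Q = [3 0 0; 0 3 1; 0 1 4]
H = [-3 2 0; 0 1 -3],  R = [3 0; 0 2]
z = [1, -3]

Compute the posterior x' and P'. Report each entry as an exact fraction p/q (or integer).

x' = [-937/378, -3631/1134, -1387/17010]
P' = [559/42 1238/63 1258/189; 1238/63 11245/378 11423/1134; 1258/189 11423/1134 61709/17010]

x̄ = F·x = [-4, -3, -1]
P̄ = F·P·Fᵀ + Q = [35 12 14; 12 42 19; 14 19 20]
y = z − H·x̄ = [-5, -3]
S = H·P̄·Hᵀ + R = [342 60; 60 110]
K = P̄·Hᵀ·S⁻¹ = [-79/378 -10/63; 103/567 -89/378; 101/1701 -2297/5670]
x' = x̄ + K·y = [-937/378, -3631/1134, -1387/17010]
P' = (I − K·H)·P̄ = [559/42 1238/63 1258/189; 1238/63 11245/378 11423/1134; 1258/189 11423/1134 61709/17010]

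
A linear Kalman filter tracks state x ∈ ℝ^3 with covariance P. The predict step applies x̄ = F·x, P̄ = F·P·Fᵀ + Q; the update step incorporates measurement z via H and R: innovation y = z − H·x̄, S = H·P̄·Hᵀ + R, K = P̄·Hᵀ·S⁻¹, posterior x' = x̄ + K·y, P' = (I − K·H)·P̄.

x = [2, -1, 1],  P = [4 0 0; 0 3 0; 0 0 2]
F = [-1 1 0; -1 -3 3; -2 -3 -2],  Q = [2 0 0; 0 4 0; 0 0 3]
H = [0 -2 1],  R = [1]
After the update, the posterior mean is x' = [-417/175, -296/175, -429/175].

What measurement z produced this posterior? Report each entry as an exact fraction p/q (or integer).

x̄ = F·x = [-3, 4, -3]
P̄ = F·P·Fᵀ + Q = [9 -5 -1; -5 53 23; -1 23 54]
S = H·P̄·Hᵀ + R = [175]
K = P̄·Hᵀ·S⁻¹ = [9/175; -83/175; 8/175]
x' − x̄ = [108/175, -996/175, 96/175] = K·y
y = (KᵀK)⁻¹·Kᵀ·(x' − x̄) = [12]
z = y + H·x̄ = [12] + [-11] = [1]

z = [1]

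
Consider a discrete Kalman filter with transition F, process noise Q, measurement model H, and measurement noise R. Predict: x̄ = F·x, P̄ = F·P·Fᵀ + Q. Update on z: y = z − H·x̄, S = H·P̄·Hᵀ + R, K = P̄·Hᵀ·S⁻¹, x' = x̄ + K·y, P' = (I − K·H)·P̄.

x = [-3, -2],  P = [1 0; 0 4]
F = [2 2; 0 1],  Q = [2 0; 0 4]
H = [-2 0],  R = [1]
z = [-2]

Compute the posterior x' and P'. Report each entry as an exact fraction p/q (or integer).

x̄ = F·x = [-10, -2]
P̄ = F·P·Fᵀ + Q = [22 8; 8 8]
y = z − H·x̄ = [-22]
S = H·P̄·Hᵀ + R = [89]
K = P̄·Hᵀ·S⁻¹ = [-44/89; -16/89]
x' = x̄ + K·y = [78/89, 174/89]
P' = (I − K·H)·P̄ = [22/89 8/89; 8/89 456/89]

x' = [78/89, 174/89]
P' = [22/89 8/89; 8/89 456/89]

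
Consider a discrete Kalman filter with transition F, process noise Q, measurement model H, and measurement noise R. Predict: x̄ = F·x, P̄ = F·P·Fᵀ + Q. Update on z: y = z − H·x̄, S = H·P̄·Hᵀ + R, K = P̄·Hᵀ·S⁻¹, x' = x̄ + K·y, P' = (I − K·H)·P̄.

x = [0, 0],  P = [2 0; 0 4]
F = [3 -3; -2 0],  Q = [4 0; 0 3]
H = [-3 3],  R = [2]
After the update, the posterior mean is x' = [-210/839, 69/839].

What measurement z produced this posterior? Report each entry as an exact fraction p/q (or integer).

z = [1]

x̄ = F·x = [0, 0]
P̄ = F·P·Fᵀ + Q = [58 -12; -12 11]
S = H·P̄·Hᵀ + R = [839]
K = P̄·Hᵀ·S⁻¹ = [-210/839; 69/839]
x' − x̄ = [-210/839, 69/839] = K·y
y = (KᵀK)⁻¹·Kᵀ·(x' − x̄) = [1]
z = y + H·x̄ = [1] + [0] = [1]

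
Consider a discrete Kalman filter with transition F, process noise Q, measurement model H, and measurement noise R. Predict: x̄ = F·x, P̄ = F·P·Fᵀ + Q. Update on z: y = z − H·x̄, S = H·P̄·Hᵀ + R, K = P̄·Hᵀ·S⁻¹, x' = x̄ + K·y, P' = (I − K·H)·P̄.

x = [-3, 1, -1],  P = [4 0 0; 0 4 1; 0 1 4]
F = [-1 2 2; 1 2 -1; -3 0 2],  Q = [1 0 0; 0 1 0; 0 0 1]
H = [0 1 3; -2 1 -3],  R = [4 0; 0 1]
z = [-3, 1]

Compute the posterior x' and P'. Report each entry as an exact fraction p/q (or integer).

x' = [-1293/2521, -9192/12605, -3701/12605]
P' = [40671/2521 39777/2521 -13663/2521; 39777/2521 414381/25210 -128827/25210; -13663/2521 -128827/25210 49029/25210]

x̄ = F·x = [3, 0, 7]
P̄ = F·P·Fᵀ + Q = [45 6 32; 6 21 -16; 32 -16 53]
y = z − H·x̄ = [-24, 28]
S = H·P̄·Hᵀ + R = [406 -660; -660 1135]
K = P̄·Hᵀ·S⁻¹ = [-303/2521 -576/2521; 1395/5042 2661/12605; 913/5042 -1327/12605]
x' = x̄ + K·y = [-1293/2521, -9192/12605, -3701/12605]
P' = (I − K·H)·P̄ = [40671/2521 39777/2521 -13663/2521; 39777/2521 414381/25210 -128827/25210; -13663/2521 -128827/25210 49029/25210]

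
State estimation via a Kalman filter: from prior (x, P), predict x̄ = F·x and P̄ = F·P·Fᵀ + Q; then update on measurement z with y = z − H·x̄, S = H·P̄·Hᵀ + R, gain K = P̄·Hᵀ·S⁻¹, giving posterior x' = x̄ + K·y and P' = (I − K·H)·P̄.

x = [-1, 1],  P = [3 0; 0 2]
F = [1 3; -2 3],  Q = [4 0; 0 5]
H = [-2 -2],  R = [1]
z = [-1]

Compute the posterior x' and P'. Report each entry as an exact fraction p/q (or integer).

x̄ = F·x = [2, 5]
P̄ = F·P·Fᵀ + Q = [25 12; 12 35]
y = z − H·x̄ = [13]
S = H·P̄·Hᵀ + R = [337]
K = P̄·Hᵀ·S⁻¹ = [-74/337; -94/337]
x' = x̄ + K·y = [-288/337, 463/337]
P' = (I − K·H)·P̄ = [2949/337 -2912/337; -2912/337 2959/337]

x' = [-288/337, 463/337]
P' = [2949/337 -2912/337; -2912/337 2959/337]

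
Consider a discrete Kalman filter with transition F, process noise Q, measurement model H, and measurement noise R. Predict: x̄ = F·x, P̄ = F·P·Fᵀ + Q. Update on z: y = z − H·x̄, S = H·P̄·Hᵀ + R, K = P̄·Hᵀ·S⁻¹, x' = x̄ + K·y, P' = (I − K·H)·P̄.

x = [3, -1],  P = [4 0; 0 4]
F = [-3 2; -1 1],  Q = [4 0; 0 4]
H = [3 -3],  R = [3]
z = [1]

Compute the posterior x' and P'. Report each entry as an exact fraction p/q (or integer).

x' = [-143/85, -164/85]
P' = [872/85 836/85; 836/85 828/85]

x̄ = F·x = [-11, -4]
P̄ = F·P·Fᵀ + Q = [56 20; 20 12]
y = z − H·x̄ = [22]
S = H·P̄·Hᵀ + R = [255]
K = P̄·Hᵀ·S⁻¹ = [36/85; 8/85]
x' = x̄ + K·y = [-143/85, -164/85]
P' = (I − K·H)·P̄ = [872/85 836/85; 836/85 828/85]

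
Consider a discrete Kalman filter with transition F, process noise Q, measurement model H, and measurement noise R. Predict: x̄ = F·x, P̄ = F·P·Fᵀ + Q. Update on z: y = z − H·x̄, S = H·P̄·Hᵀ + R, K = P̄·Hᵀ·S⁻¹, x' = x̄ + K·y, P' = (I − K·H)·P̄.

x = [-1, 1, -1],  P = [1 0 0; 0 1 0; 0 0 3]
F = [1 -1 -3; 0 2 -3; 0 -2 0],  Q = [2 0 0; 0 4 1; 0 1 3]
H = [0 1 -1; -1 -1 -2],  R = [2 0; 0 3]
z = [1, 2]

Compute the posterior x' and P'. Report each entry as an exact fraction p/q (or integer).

x' = [-7733/5469, 3457/5469, -3400/5469]
P' = [27052/5469 -5855/5469 -7513/5469; -5855/5469 7387/5469 947/5469; -7513/5469 947/5469 4873/5469]

x̄ = F·x = [1, 5, -2]
P̄ = F·P·Fᵀ + Q = [31 25 2; 25 35 -3; 2 -3 7]
y = z − H·x̄ = [-6, 4]
S = H·P̄·Hᵀ + R = [50 -41; -41 143]
K = P̄·Hᵀ·S⁻¹ = [829/5469 -2057/5469; 3220/5469 -1142/5469; -1963/5469 -1060/5469]
x' = x̄ + K·y = [-7733/5469, 3457/5469, -3400/5469]
P' = (I − K·H)·P̄ = [27052/5469 -5855/5469 -7513/5469; -5855/5469 7387/5469 947/5469; -7513/5469 947/5469 4873/5469]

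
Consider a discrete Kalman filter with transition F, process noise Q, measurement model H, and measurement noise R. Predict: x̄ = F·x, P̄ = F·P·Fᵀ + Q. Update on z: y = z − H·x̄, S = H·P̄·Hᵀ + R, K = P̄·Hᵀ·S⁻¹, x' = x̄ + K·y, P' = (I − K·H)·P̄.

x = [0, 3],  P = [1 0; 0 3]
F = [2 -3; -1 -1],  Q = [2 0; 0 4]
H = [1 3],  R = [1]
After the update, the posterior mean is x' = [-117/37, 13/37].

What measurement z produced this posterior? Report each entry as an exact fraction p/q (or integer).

z = [-2]

x̄ = F·x = [-9, -3]
P̄ = F·P·Fᵀ + Q = [33 7; 7 8]
S = H·P̄·Hᵀ + R = [148]
K = P̄·Hᵀ·S⁻¹ = [27/74; 31/148]
x' − x̄ = [216/37, 124/37] = K·y
y = (KᵀK)⁻¹·Kᵀ·(x' − x̄) = [16]
z = y + H·x̄ = [16] + [-18] = [-2]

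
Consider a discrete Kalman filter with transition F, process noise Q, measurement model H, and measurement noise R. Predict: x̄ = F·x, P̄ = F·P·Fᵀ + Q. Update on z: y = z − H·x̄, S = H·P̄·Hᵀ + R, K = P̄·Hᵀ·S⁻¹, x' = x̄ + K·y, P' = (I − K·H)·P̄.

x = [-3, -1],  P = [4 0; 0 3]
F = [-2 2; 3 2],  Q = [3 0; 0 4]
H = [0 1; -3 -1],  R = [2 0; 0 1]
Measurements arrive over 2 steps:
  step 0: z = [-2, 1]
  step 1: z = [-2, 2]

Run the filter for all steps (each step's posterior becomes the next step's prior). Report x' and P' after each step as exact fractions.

step 0: x̄ = F·x = [4, -11]
step 0: P̄ = F·P·Fᵀ + Q = [31 -12; -12 52]
step 0: y = z − H·x̄ = [9, 2]
step 0: S = H·P̄·Hᵀ + R = [54 -16; -16 260]
step 0: K = P̄·Hᵀ·S⁻¹ = [-552/1723 -2283/6892; 1658/1723 -4/1723]
step 0: x' = x̄ + K·y = [1565/3446, -4039/1723]
step 0: P' = (I − K·H)·P̄ = [2233/6892 -1104/1723; -1104/1723 3316/1723]
step 1: x̄ = F·x = [-9643/1723, -11461/3446]
step 1: P̄ = F·P·Fᵀ + Q = [29498/1723 15413/3446; 15413/3446 47729/6892]
step 1: y = z − H·x̄ = [4569/3446, -62427/3446]
step 1: S = H·P̄·Hᵀ + R = [61513/6892 -140207/6892; -140207/6892 1301505/6892]
step 1: K = P̄·Hᵀ·S⁻¹ = [-2006927/8763998 -2807357/8763998; 3080494/4381999 -140207/4381999]
step 1: x' = x̄ + K·y = [-426181/4381999, -7949684/4381999]
step 1: P' = (I − K·H)·P̄ = [2273737/8763998 -2006927/4381999; -2006927/4381999 6160988/4381999]

step 0: x' = [1565/3446, -4039/1723], P' = [2233/6892 -1104/1723; -1104/1723 3316/1723]
step 1: x' = [-426181/4381999, -7949684/4381999], P' = [2273737/8763998 -2006927/4381999; -2006927/4381999 6160988/4381999]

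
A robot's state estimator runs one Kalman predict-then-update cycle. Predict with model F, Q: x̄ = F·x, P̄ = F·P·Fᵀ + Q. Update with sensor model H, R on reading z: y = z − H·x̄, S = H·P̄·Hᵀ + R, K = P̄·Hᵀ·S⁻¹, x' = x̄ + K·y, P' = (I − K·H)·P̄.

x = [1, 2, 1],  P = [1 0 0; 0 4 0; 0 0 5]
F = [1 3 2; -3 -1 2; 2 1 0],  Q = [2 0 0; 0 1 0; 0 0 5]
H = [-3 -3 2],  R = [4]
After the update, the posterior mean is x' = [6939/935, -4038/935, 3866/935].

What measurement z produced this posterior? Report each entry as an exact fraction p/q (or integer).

z = [-1]

x̄ = F·x = [9, -3, 4]
P̄ = F·P·Fᵀ + Q = [59 5 14; 5 34 -10; 14 -10 13]
S = H·P̄·Hᵀ + R = [935]
K = P̄·Hᵀ·S⁻¹ = [-164/935; -137/935; 14/935]
x' − x̄ = [-1476/935, -1233/935, 126/935] = K·y
y = (KᵀK)⁻¹·Kᵀ·(x' − x̄) = [9]
z = y + H·x̄ = [9] + [-10] = [-1]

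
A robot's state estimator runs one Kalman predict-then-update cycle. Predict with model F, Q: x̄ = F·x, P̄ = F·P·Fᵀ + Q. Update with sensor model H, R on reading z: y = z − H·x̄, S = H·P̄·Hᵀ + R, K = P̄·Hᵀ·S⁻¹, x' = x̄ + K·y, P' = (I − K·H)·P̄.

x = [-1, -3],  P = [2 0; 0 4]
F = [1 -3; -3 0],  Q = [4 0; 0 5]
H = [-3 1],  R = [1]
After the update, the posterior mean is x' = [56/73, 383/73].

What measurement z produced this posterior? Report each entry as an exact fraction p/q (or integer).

z = [3]

x̄ = F·x = [8, 3]
P̄ = F·P·Fᵀ + Q = [42 -6; -6 23]
S = H·P̄·Hᵀ + R = [438]
K = P̄·Hᵀ·S⁻¹ = [-22/73; 41/438]
x' − x̄ = [-528/73, 164/73] = K·y
y = (KᵀK)⁻¹·Kᵀ·(x' − x̄) = [24]
z = y + H·x̄ = [24] + [-21] = [3]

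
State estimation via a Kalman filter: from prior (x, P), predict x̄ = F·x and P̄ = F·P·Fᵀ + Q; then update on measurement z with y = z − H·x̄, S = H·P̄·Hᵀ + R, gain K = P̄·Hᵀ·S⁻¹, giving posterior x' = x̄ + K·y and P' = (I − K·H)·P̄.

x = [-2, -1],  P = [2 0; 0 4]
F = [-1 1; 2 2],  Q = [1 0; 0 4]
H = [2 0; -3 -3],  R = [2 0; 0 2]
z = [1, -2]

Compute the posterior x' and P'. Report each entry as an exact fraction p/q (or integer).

x' = [2584/3657, -338/3657]
P' = [1634/3657 -1612/3657; -1612/3657 2396/3657]

x̄ = F·x = [1, -6]
P̄ = F·P·Fᵀ + Q = [7 4; 4 28]
y = z − H·x̄ = [-1, -17]
S = H·P̄·Hᵀ + R = [30 -66; -66 389]
K = P̄·Hᵀ·S⁻¹ = [1634/3657 -11/1219; -1612/3657 -392/1219]
x' = x̄ + K·y = [2584/3657, -338/3657]
P' = (I − K·H)·P̄ = [1634/3657 -1612/3657; -1612/3657 2396/3657]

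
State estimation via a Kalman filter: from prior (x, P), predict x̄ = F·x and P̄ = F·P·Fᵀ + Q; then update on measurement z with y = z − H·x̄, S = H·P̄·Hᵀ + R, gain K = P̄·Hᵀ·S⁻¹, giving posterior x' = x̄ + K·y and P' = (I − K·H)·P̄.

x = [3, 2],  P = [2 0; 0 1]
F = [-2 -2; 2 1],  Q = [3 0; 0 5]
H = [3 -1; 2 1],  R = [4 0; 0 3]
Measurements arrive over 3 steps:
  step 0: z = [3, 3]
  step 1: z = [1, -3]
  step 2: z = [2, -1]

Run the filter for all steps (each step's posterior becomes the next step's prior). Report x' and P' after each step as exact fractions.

step 0: x' = [703/705, 2078/3525], P' = [38/141 -2/705; -2/705 4898/3525]
step 1: x' = [-2740793/6727719, -9250262/6727719], P' = [1811467/6727719 38257/6727719; 38257/6727719 8945023/6727719]
step 2: x' = [1289176420/4206170309, -5356162942/4206170309], P' = [3395866934/12618510927 71855222/12618510927; 71855222/12618510927 16778140010/12618510927]

step 0: x̄ = F·x = [-10, 8]
step 0: P̄ = F·P·Fᵀ + Q = [15 -10; -10 14]
step 0: y = z − H·x̄ = [41, 15]
step 0: S = H·P̄·Hᵀ + R = [213 66; 66 37]
step 0: K = P̄·Hᵀ·S⁻¹ = [143/705 42/235; -1232/3525 542/1175]
step 0: x' = x̄ + K·y = [703/705, 2078/3525]
step 0: P' = (I − K·H)·P̄ = [38/141 -2/705; -2/705 4898/3525]
step 1: x̄ = F·x = [-238/75, 3036/1175]
step 1: P̄ = F·P·Fᵀ + Q = [721/75 -96/25; -96/25 8761/1175]
step 1: y = z − H·x̄ = [15397/1175, 2689/3525]
step 1: S = H·P̄·Hᵀ + R = [142194/1175 54501/1175; 54501/1175 118262/3525]
step 1: K = P̄·Hᵀ·S⁻¹ = [1349036/6727719 406799/2242573; -2207563/6727719 1002393/2242573]
step 1: x' = x̄ + K·y = [-2740793/6727719, -9250262/6727719]
step 1: P' = (I − K·H)·P̄ = [1811467/6727719 38257/6727719; 38257/6727719 8945023/6727719]
step 2: x̄ = F·x = [23982110/6727719, -4910616/2242573]
step 2: P̄ = F·P·Fᵀ + Q = [63515173/6727719 -8455152/2242573; -8455152/2242573 16660838/2242573]
step 2: y = z − H·x̄ = [-24407580/2242573, -39960091/6727719]
step 2: S = H·P̄·Hᵀ + R = [266907561/2242573 101914356/2242573; 101914356/2242573 222764539/6727719]
step 2: K = P̄·Hᵀ·S⁻¹ = [2528936395/12618510927 762621010/4206170309; -4140643586/12618510927 1880205606/4206170309]
step 2: x' = x̄ + K·y = [1289176420/4206170309, -5356162942/4206170309]
step 2: P' = (I − K·H)·P̄ = [3395866934/12618510927 71855222/12618510927; 71855222/12618510927 16778140010/12618510927]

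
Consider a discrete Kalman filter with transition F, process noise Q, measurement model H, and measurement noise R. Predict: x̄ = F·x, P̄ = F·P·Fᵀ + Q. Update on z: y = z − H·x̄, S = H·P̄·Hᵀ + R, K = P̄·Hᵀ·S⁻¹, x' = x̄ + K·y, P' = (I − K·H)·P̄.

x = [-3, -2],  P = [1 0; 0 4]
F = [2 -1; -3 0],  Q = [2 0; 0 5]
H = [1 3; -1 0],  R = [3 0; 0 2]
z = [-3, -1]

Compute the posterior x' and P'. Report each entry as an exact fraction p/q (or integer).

x̄ = F·x = [-4, 9]
P̄ = F·P·Fᵀ + Q = [10 -6; -6 14]
y = z − H·x̄ = [-26, -5]
S = H·P̄·Hᵀ + R = [103 8; 8 12]
K = P̄·Hᵀ·S⁻¹ = [-4/293 -483/586; 96/293 165/586]
x' = x̄ + K·y = [279/586, -543/586]
P' = (I − K·H)·P̄ = [483/293 -165/293; -165/293 151/293]

x' = [279/586, -543/586]
P' = [483/293 -165/293; -165/293 151/293]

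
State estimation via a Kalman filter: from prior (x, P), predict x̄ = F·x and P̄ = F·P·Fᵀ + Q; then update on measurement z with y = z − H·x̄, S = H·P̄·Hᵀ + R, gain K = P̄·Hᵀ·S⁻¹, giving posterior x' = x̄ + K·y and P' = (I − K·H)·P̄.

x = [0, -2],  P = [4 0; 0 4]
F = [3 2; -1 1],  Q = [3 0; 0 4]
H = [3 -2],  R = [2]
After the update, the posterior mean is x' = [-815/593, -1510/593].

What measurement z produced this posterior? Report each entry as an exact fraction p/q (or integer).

z = [1]

x̄ = F·x = [-4, -2]
P̄ = F·P·Fᵀ + Q = [55 -4; -4 12]
S = H·P̄·Hᵀ + R = [593]
K = P̄·Hᵀ·S⁻¹ = [173/593; -36/593]
x' − x̄ = [1557/593, -324/593] = K·y
y = (KᵀK)⁻¹·Kᵀ·(x' − x̄) = [9]
z = y + H·x̄ = [9] + [-8] = [1]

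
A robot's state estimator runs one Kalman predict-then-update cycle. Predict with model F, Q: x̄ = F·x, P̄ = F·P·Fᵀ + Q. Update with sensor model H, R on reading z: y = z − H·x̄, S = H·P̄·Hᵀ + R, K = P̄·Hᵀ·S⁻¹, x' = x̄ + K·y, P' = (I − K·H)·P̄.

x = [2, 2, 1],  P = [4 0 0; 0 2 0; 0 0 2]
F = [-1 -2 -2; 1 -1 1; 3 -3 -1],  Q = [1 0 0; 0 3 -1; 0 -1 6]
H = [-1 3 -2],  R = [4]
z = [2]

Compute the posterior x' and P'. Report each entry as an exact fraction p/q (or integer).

x' = [-1405/232, 155/232, 681/232]
P' = [3191/232 -641/232 -2475/232; -641/232 2503/232 4061/232; -2475/232 4061/232 7495/232]

x̄ = F·x = [-8, 1, -1]
P̄ = F·P·Fᵀ + Q = [21 -4 4; -4 11 15; 4 15 62]
y = z − H·x̄ = [-11]
S = H·P̄·Hᵀ + R = [232]
K = P̄·Hᵀ·S⁻¹ = [-41/232; 7/232; -83/232]
x' = x̄ + K·y = [-1405/232, 155/232, 681/232]
P' = (I − K·H)·P̄ = [3191/232 -641/232 -2475/232; -641/232 2503/232 4061/232; -2475/232 4061/232 7495/232]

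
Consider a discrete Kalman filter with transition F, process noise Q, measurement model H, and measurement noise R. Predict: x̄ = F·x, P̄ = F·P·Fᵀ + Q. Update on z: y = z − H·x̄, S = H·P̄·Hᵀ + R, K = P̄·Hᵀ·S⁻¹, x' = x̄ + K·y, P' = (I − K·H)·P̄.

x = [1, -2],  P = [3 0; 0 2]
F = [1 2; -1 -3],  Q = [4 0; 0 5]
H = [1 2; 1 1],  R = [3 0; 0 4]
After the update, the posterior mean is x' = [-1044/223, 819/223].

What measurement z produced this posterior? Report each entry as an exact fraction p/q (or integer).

z = [3, -3]

x̄ = F·x = [-3, 5]
P̄ = F·P·Fᵀ + Q = [15 -15; -15 26]
S = H·P̄·Hᵀ + R = [62 22; 22 15]
K = P̄·Hᵀ·S⁻¹ = [-225/446 165/223; 313/446 -66/223]
x' − x̄ = [-375/223, -296/223] = K·y
y = (KᵀK)⁻¹·Kᵀ·(x' − x̄) = [-4, -5]
z = y + H·x̄ = [-4, -5] + [7, 2] = [3, -3]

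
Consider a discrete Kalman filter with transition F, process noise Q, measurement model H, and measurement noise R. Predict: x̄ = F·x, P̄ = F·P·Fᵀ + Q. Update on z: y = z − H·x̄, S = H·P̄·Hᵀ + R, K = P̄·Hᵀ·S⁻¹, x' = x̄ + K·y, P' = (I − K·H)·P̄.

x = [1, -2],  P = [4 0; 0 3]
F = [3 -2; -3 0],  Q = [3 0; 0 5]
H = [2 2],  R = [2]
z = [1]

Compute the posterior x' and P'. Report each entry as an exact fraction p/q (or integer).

x' = [182/41, -158/41]
P' = [1641/41 -1626/41; -1626/41 1631/41]

x̄ = F·x = [7, -3]
P̄ = F·P·Fᵀ + Q = [51 -36; -36 41]
y = z − H·x̄ = [-7]
S = H·P̄·Hᵀ + R = [82]
K = P̄·Hᵀ·S⁻¹ = [15/41; 5/41]
x' = x̄ + K·y = [182/41, -158/41]
P' = (I − K·H)·P̄ = [1641/41 -1626/41; -1626/41 1631/41]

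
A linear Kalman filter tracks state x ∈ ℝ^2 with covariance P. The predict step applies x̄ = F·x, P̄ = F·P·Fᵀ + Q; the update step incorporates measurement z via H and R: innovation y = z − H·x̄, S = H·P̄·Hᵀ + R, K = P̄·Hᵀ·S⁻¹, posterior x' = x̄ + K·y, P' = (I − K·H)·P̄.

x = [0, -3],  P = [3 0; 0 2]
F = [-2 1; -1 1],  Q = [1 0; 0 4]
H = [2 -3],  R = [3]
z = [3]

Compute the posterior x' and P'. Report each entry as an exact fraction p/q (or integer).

x' = [-3, -3]
P' = [57/4 75/8; 75/8 311/48]

x̄ = F·x = [-3, -3]
P̄ = F·P·Fᵀ + Q = [15 8; 8 9]
y = z − H·x̄ = [0]
S = H·P̄·Hᵀ + R = [48]
K = P̄·Hᵀ·S⁻¹ = [1/8; -11/48]
x' = x̄ + K·y = [-3, -3]
P' = (I − K·H)·P̄ = [57/4 75/8; 75/8 311/48]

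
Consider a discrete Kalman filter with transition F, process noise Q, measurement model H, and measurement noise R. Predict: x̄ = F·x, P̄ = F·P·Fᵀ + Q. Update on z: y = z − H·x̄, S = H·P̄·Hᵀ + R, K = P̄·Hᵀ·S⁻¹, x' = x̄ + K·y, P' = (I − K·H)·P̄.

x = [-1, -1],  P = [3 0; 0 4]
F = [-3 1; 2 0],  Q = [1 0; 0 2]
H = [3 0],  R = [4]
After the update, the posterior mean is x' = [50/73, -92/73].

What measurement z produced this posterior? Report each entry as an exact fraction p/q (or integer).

z = [2]

x̄ = F·x = [2, -2]
P̄ = F·P·Fᵀ + Q = [32 -18; -18 14]
S = H·P̄·Hᵀ + R = [292]
K = P̄·Hᵀ·S⁻¹ = [24/73; -27/146]
x' − x̄ = [-96/73, 54/73] = K·y
y = (KᵀK)⁻¹·Kᵀ·(x' − x̄) = [-4]
z = y + H·x̄ = [-4] + [6] = [2]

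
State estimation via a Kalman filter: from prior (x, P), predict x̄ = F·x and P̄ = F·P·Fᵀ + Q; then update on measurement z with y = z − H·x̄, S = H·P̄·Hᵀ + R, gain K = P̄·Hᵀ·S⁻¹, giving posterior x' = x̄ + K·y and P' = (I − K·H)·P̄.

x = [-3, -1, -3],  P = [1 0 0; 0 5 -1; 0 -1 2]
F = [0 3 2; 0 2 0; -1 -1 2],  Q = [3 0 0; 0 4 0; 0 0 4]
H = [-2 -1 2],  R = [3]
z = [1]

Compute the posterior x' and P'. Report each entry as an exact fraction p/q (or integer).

x' = [-2811/539, 482/539, -2278/539]
P' = [5220/539 -130/539 4951/539; -130/539 2120/539 774/539; 4951/539 774/539 5458/539]

x̄ = F·x = [-9, -2, -2]
P̄ = F·P·Fᵀ + Q = [44 26 -11; 26 24 -14; -11 -14 22]
y = z − H·x̄ = [-15]
S = H·P̄·Hᵀ + R = [539]
K = P̄·Hᵀ·S⁻¹ = [-136/539; -104/539; 80/539]
x' = x̄ + K·y = [-2811/539, 482/539, -2278/539]
P' = (I − K·H)·P̄ = [5220/539 -130/539 4951/539; -130/539 2120/539 774/539; 4951/539 774/539 5458/539]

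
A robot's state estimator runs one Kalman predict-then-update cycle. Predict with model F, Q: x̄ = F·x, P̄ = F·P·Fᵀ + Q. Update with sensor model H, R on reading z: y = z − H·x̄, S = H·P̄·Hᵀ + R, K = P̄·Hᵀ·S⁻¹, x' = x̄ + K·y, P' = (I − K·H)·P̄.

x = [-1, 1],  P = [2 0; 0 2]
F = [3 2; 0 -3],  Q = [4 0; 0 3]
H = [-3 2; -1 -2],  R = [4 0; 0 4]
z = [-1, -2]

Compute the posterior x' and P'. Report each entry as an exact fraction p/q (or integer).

x̄ = F·x = [-1, -3]
P̄ = F·P·Fᵀ + Q = [30 -12; -12 21]
y = z − H·x̄ = [2, -9]
S = H·P̄·Hᵀ + R = [502 -42; -42 70]
K = P̄·Hᵀ·S⁻¹ = [-147/596 -975/4172; 75/596 -1473/4172]
x' = x̄ + K·y = [2545/4172, 1791/4172]
P' = (I − K·H)·P̄ = [501/1043 237/1043; 237/1043 618/1043]

x' = [2545/4172, 1791/4172]
P' = [501/1043 237/1043; 237/1043 618/1043]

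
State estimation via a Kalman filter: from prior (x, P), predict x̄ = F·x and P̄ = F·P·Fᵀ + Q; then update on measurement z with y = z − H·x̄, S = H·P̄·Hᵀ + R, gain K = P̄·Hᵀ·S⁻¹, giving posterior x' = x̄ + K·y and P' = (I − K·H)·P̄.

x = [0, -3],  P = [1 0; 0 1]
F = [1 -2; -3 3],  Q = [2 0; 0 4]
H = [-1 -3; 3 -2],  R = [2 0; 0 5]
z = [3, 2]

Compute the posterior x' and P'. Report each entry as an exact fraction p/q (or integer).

x' = [541/1686, -579/562]
P' = [1313/3372 -103/3372; -103/3372 211/1124]

x̄ = F·x = [6, -9]
P̄ = F·P·Fᵀ + Q = [7 -9; -9 22]
y = z − H·x̄ = [-18, -34]
S = H·P̄·Hᵀ + R = [153 174; 174 264]
K = P̄·Hᵀ·S⁻¹ = [-251/1686 829/3372; -449/1686 -105/1124]
x' = x̄ + K·y = [541/1686, -579/562]
P' = (I − K·H)·P̄ = [1313/3372 -103/3372; -103/3372 211/1124]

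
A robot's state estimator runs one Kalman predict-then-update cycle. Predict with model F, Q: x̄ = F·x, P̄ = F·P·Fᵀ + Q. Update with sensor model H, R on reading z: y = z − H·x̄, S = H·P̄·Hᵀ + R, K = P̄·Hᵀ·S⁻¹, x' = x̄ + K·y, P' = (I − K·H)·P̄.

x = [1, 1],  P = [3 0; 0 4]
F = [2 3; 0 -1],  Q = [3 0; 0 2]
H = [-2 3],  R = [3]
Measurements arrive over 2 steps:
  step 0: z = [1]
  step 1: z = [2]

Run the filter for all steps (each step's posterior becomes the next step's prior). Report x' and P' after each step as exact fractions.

step 0: x̄ = F·x = [5, -1]
step 0: P̄ = F·P·Fᵀ + Q = [51 -12; -12 6]
step 0: y = z − H·x̄ = [14]
step 0: S = H·P̄·Hᵀ + R = [405]
step 0: K = P̄·Hᵀ·S⁻¹ = [-46/135; 14/135]
step 0: x' = x̄ + K·y = [31/135, 61/135]
step 0: P' = (I − K·H)·P̄ = [179/45 104/45; 104/45 74/45]
step 1: x̄ = F·x = [49/27, -61/135]
step 1: P̄ = F·P·Fᵀ + Q = [553/9 -86/9; -86/9 164/45]
step 1: y = z − H·x̄ = [943/135]
step 1: S = H·P̄·Hᵀ + R = [17831/45]
step 1: K = P̄·Hᵀ·S⁻¹ = [-620/1621; 1352/17831]
step 1: x' = x̄ + K·y = [-1389/1621, 1387/17831]
step 1: P' = (I − K·H)·P̄ = [5637/1621 3138/1621; 3138/1621 24364/17831]

step 0: x' = [31/135, 61/135], P' = [179/45 104/45; 104/45 74/45]
step 1: x' = [-1389/1621, 1387/17831], P' = [5637/1621 3138/1621; 3138/1621 24364/17831]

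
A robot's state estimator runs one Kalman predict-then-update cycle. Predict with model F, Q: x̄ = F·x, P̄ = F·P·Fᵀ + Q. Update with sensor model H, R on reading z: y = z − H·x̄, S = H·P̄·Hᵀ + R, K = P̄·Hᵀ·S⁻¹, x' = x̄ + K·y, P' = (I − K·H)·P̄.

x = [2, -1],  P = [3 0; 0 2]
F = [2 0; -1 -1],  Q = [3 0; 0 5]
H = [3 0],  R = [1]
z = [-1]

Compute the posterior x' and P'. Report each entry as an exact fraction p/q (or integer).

x' = [-41/136, 49/68]
P' = [15/136 -3/68; -3/68 259/34]

x̄ = F·x = [4, -1]
P̄ = F·P·Fᵀ + Q = [15 -6; -6 10]
y = z − H·x̄ = [-13]
S = H·P̄·Hᵀ + R = [136]
K = P̄·Hᵀ·S⁻¹ = [45/136; -9/68]
x' = x̄ + K·y = [-41/136, 49/68]
P' = (I − K·H)·P̄ = [15/136 -3/68; -3/68 259/34]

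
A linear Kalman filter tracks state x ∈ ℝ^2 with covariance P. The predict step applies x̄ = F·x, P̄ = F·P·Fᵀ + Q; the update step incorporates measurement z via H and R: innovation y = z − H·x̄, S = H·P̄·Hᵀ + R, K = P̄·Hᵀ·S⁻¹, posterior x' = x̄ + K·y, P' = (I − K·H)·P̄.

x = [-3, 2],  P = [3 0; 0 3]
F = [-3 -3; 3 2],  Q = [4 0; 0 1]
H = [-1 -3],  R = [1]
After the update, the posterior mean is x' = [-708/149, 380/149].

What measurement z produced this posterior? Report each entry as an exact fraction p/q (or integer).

z = [-3]

x̄ = F·x = [3, -5]
P̄ = F·P·Fᵀ + Q = [58 -45; -45 40]
S = H·P̄·Hᵀ + R = [149]
K = P̄·Hᵀ·S⁻¹ = [77/149; -75/149]
x' − x̄ = [-1155/149, 1125/149] = K·y
y = (KᵀK)⁻¹·Kᵀ·(x' − x̄) = [-15]
z = y + H·x̄ = [-15] + [12] = [-3]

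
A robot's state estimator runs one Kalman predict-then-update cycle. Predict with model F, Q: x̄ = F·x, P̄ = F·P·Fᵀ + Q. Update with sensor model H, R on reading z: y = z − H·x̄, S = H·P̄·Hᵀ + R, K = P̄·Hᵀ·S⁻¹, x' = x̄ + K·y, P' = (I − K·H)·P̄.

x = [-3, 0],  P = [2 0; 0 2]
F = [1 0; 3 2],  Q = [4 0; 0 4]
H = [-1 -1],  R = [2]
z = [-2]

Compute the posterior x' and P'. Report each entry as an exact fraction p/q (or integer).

x̄ = F·x = [-3, -9]
P̄ = F·P·Fᵀ + Q = [6 6; 6 30]
y = z − H·x̄ = [-14]
S = H·P̄·Hᵀ + R = [50]
K = P̄·Hᵀ·S⁻¹ = [-6/25; -18/25]
x' = x̄ + K·y = [9/25, 27/25]
P' = (I − K·H)·P̄ = [78/25 -66/25; -66/25 102/25]

x' = [9/25, 27/25]
P' = [78/25 -66/25; -66/25 102/25]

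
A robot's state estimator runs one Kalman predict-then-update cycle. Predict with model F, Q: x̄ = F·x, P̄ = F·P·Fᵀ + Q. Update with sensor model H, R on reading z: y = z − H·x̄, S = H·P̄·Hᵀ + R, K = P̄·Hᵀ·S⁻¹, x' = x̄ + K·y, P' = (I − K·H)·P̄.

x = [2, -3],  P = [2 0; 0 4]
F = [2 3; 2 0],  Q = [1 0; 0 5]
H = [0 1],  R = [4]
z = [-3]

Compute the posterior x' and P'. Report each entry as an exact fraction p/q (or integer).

x' = [-141/17, -23/17]
P' = [701/17 32/17; 32/17 52/17]

x̄ = F·x = [-5, 4]
P̄ = F·P·Fᵀ + Q = [45 8; 8 13]
y = z − H·x̄ = [-7]
S = H·P̄·Hᵀ + R = [17]
K = P̄·Hᵀ·S⁻¹ = [8/17; 13/17]
x' = x̄ + K·y = [-141/17, -23/17]
P' = (I − K·H)·P̄ = [701/17 32/17; 32/17 52/17]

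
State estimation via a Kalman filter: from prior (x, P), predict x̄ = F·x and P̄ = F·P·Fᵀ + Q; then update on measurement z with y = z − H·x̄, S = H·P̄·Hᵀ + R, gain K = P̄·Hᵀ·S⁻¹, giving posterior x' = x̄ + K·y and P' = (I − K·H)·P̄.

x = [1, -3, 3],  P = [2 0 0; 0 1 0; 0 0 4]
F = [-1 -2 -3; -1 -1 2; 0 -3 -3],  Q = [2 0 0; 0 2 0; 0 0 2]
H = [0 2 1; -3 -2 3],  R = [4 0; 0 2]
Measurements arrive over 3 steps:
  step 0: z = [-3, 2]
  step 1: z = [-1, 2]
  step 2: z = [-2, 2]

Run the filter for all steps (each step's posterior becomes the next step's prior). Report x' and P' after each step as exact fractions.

step 0: x̄ = F·x = [-4, 8, 0]
step 0: P̄ = F·P·Fᵀ + Q = [44 -20 42; -20 21 -21; 42 -21 47]
step 0: y = z − H·x̄ = [-19, 6]
step 0: S = H·P̄·Hᵀ + R = [51 -33; -33 161]
step 0: K = P̄·Hᵀ·S⁻¹ = [722/3561 300/1187; 316/1187 -267/1187; 1343/3561 512/1187]
step 0: x' = x̄ + K·y = [-22562/3561, 1890/1187, -16301/3561]
step 0: P' = (I − K·H)·P̄ = [124640/3561 -15294/1187 94652/3561; -15294/1187 6276/1187 -11288/1187; 94652/3561 -11288/1187 73100/3561]
step 1: x̄ = F·x = [60125/3561, -15710/3561, 10631/1187]
step 1: P̄ = F·P·Fᵀ + Q = [842990/3561 -285434/3561 136406/1187; -285434/3561 108074/3561 -44738/1187; 136406/1187 -44738/1187 74974/1187]
step 1: y = z − H·x̄ = [-4034/3561, 60398/3561]
step 1: S = H·P̄·Hᵀ + R = [134606/3561 190564/3561; 190564/3561 870062/3561]
step 1: K = P̄·Hᵀ·S⁻¹ = [-101687/5672629 -4740102/5672629; 1827185/5672629 1148334/5672629; 1148197/5672629 -2106104/5672629]
step 1: x' = x̄ + K·y = [15496867/5672629, -7618868/5672629, 13782887/5672629]
step 1: P' = (I − K·H)·P̄ = [365946024/5672629 -136197264/5672629 271987780/5672629; -136197264/5672629 53527668/5672629 -99746596/5672629; 271987780/5672629 -99746596/5672629 204085980/5672629]
step 2: x̄ = F·x = [-41607792/5672629, 19687775/5672629, -18492057/5672629]
step 2: P̄ = F·P·Fᵀ + Q = [2318354246/5672629 -788371936/5672629 1069112436/5672629; -788371936/5672629 285803606/5672629 -357321540/5672629; 1069112436/5672629 -357321540/5672629 534429362/5672629]
step 2: y = z − H·x̄ = [-32228751/5672629, -18626397/5672629]
step 2: S = H·P̄·Hᵀ + R = [271048142/5672629 553681810/5672629; 553681810/5672629 2412983554/5672629]
step 2: K = P̄·Hᵀ·S⁻¹ = [-1008055879/15313497598 -13546374411/15313497598; 2590554304/7656748799 1695137196/7656748799; 1269148414/7656748799 -3113433487/7656748799]
step 2: x' = x̄ + K·y = [-4436747220/1093821257, 898543303/1093821257, -3135357906/1093821257]
step 2: P' = (I − K·H)·P̄ = [491964334347/7656748799 -183549370488/7656748799 365082629218/7656748799; -183549370488/7656748799 72293061090/7656748799 -134223904964/7656748799; 365082629218/7656748799 -134223904964/7656748799 273524403584/7656748799]

step 0: x' = [-22562/3561, 1890/1187, -16301/3561], P' = [124640/3561 -15294/1187 94652/3561; -15294/1187 6276/1187 -11288/1187; 94652/3561 -11288/1187 73100/3561]
step 1: x' = [15496867/5672629, -7618868/5672629, 13782887/5672629], P' = [365946024/5672629 -136197264/5672629 271987780/5672629; -136197264/5672629 53527668/5672629 -99746596/5672629; 271987780/5672629 -99746596/5672629 204085980/5672629]
step 2: x' = [-4436747220/1093821257, 898543303/1093821257, -3135357906/1093821257], P' = [491964334347/7656748799 -183549370488/7656748799 365082629218/7656748799; -183549370488/7656748799 72293061090/7656748799 -134223904964/7656748799; 365082629218/7656748799 -134223904964/7656748799 273524403584/7656748799]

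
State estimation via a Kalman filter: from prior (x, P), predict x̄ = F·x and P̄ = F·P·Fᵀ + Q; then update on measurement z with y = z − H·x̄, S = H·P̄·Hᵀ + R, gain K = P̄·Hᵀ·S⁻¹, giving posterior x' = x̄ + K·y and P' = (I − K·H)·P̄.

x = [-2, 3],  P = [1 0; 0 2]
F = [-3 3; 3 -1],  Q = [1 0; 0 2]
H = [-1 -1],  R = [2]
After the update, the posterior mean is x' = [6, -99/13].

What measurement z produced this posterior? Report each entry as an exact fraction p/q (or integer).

x̄ = F·x = [15, -9]
P̄ = F·P·Fᵀ + Q = [28 -15; -15 13]
S = H·P̄·Hᵀ + R = [13]
K = P̄·Hᵀ·S⁻¹ = [-1; 2/13]
x' − x̄ = [-9, 18/13] = K·y
y = (KᵀK)⁻¹·Kᵀ·(x' − x̄) = [9]
z = y + H·x̄ = [9] + [-6] = [3]

z = [3]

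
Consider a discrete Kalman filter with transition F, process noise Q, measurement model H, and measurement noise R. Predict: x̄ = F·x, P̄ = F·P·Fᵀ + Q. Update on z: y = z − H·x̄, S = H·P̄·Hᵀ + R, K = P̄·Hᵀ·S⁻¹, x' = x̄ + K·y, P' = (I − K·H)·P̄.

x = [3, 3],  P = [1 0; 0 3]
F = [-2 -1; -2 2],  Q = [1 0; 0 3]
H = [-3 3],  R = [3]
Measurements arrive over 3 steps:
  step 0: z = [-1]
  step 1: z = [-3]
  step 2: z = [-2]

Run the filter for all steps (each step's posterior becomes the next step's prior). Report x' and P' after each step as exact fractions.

step 0: x̄ = F·x = [-9, 0]
step 0: P̄ = F·P·Fᵀ + Q = [8 -2; -2 19]
step 0: y = z − H·x̄ = [-28]
step 0: S = H·P̄·Hᵀ + R = [282]
step 0: K = P̄·Hᵀ·S⁻¹ = [-5/47; 21/94]
step 0: x' = x̄ + K·y = [-283/47, -294/47]
step 0: P' = (I − K·H)·P̄ = [226/47 221/47; 221/47 463/94]
step 1: x̄ = F·x = [860/47, -22/47]
step 1: P̄ = F·P·Fᵀ + Q = [4133/94 -1/47; -1/47 203/47]
step 1: y = z − H·x̄ = [2505/47]
step 1: S = H·P̄·Hᵀ + R = [41169/94]
step 1: K = P̄·Hᵀ·S⁻¹ = [-4135/13723; 408/13723]
step 1: x' = x̄ + K·y = [30715/13723, 15322/13723]
step 1: P' = (I − K·H)·P̄ = [57686/13723 53551/13723; 53551/13723 53959/13723]
step 2: x̄ = F·x = [-76752/13723, -30786/13723]
step 2: P̄ = F·P·Fᵀ + Q = [512630/13723 15724/13723; 15724/13723 59341/13723]
step 2: y = z − H·x̄ = [-165344/13723]
step 2: S = H·P̄·Hᵀ + R = [4905876/13723]
step 2: K = P̄·Hᵀ·S⁻¹ = [-248453/817646; 43617/1635292]
step 2: x' = x̄ + K·y = [-789760/408823, -1048530/408823]
step 2: P' = (I − K·H)·P̄ = [1777181/408823 3305909/817646; 3305909/817646 6655435/1635292]

step 0: x' = [-283/47, -294/47], P' = [226/47 221/47; 221/47 463/94]
step 1: x' = [30715/13723, 15322/13723], P' = [57686/13723 53551/13723; 53551/13723 53959/13723]
step 2: x' = [-789760/408823, -1048530/408823], P' = [1777181/408823 3305909/817646; 3305909/817646 6655435/1635292]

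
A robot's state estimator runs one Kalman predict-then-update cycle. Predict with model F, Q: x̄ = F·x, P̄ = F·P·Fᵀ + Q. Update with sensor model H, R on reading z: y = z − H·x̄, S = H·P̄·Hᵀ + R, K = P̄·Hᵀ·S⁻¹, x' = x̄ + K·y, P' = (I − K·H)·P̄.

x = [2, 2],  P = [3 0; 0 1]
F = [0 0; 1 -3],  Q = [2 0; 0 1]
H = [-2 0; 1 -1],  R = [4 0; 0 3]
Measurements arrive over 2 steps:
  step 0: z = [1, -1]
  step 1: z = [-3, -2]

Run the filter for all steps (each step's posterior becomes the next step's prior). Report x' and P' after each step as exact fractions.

step 0: x' = [-13/25, -9/25], P' = [16/25 13/25; 13/25 143/50]
step 1: x' = [3945/4189, 11225/4189], P' = [2726/4189 2426/4189; 2426/4189 13343/4189]

step 0: x̄ = F·x = [0, -4]
step 0: P̄ = F·P·Fᵀ + Q = [2 0; 0 13]
step 0: y = z − H·x̄ = [1, -5]
step 0: S = H·P̄·Hᵀ + R = [12 -4; -4 18]
step 0: K = P̄·Hᵀ·S⁻¹ = [-8/25 1/25; -13/50 -39/50]
step 0: x' = x̄ + K·y = [-13/25, -9/25]
step 0: P' = (I − K·H)·P̄ = [16/25 13/25; 13/25 143/50]
step 1: x̄ = F·x = [0, 14/25]
step 1: P̄ = F·P·Fᵀ + Q = [2 0; 0 1213/50]
step 1: y = z − H·x̄ = [-3, -36/25]
step 1: S = H·P̄·Hᵀ + R = [12 -4; -4 1463/50]
step 1: K = P̄·Hᵀ·S⁻¹ = [-1363/4189 100/4189; -1213/4189 -3639/4189]
step 1: x' = x̄ + K·y = [3945/4189, 11225/4189]
step 1: P' = (I − K·H)·P̄ = [2726/4189 2426/4189; 2426/4189 13343/4189]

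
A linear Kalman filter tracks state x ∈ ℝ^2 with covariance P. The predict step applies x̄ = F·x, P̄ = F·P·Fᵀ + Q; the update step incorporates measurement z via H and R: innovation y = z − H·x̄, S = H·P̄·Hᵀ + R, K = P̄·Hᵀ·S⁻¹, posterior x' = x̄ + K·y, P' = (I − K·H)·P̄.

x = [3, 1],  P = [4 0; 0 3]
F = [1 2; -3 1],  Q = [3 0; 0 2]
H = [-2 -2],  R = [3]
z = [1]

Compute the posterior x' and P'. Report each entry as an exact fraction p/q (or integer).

x' = [17/3, -242/39]
P' = [233/15 -46/3; -46/3 619/39]

x̄ = F·x = [5, -8]
P̄ = F·P·Fᵀ + Q = [19 -6; -6 41]
y = z − H·x̄ = [-5]
S = H·P̄·Hᵀ + R = [195]
K = P̄·Hᵀ·S⁻¹ = [-2/15; -14/39]
x' = x̄ + K·y = [17/3, -242/39]
P' = (I − K·H)·P̄ = [233/15 -46/3; -46/3 619/39]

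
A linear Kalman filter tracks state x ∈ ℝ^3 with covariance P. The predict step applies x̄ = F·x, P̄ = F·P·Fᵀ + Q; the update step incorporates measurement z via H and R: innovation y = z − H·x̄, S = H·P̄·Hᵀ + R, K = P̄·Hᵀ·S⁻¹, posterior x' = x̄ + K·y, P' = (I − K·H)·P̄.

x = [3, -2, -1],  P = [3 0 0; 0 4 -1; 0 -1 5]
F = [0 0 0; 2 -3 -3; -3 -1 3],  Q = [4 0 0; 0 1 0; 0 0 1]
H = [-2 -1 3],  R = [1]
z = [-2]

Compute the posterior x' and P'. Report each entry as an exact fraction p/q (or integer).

x' = [-172/555, 7577/1110, 257/185]
P' = [2188/555 -844/555 392/185; -844/555 39839/1110 2014/185; 392/185 2014/185 949/185]

x̄ = F·x = [0, 15, -10]
P̄ = F·P·Fᵀ + Q = [4 0 0; 0 76 -45; 0 -45 83]
y = z − H·x̄ = [43]
S = H·P̄·Hᵀ + R = [1110]
K = P̄·Hᵀ·S⁻¹ = [-4/555; -211/1110; 49/185]
x' = x̄ + K·y = [-172/555, 7577/1110, 257/185]
P' = (I − K·H)·P̄ = [2188/555 -844/555 392/185; -844/555 39839/1110 2014/185; 392/185 2014/185 949/185]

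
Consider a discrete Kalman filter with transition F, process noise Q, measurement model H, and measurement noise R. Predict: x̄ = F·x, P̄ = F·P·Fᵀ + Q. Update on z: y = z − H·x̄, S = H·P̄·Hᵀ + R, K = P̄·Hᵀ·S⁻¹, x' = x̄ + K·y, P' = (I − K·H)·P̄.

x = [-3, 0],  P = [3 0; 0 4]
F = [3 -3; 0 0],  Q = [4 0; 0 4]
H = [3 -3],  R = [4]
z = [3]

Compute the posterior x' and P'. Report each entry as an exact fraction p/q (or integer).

x' = [243/643, -360/643]
P' = [2680/643 2412/643; 2412/643 2428/643]

x̄ = F·x = [-9, 0]
P̄ = F·P·Fᵀ + Q = [67 0; 0 4]
y = z − H·x̄ = [30]
S = H·P̄·Hᵀ + R = [643]
K = P̄·Hᵀ·S⁻¹ = [201/643; -12/643]
x' = x̄ + K·y = [243/643, -360/643]
P' = (I − K·H)·P̄ = [2680/643 2412/643; 2412/643 2428/643]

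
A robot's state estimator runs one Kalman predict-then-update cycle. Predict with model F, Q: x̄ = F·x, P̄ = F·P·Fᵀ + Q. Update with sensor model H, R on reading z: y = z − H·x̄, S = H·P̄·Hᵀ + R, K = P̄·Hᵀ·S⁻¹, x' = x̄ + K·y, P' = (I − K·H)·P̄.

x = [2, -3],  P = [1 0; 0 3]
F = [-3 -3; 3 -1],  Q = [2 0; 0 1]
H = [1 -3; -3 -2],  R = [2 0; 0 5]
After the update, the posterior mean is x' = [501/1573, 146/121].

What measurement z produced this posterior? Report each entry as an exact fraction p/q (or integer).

z = [-3, -3]

x̄ = F·x = [3, 9]
P̄ = F·P·Fᵀ + Q = [38 0; 0 13]
S = H·P̄·Hᵀ + R = [157 -36; -36 399]
K = P̄·Hᵀ·S⁻¹ = [3686/20449 -5510/20449; -423/1573 -422/4719]
x' − x̄ = [-4218/1573, -943/121] = K·y
y = (KᵀK)⁻¹·Kᵀ·(x' − x̄) = [21, 24]
z = y + H·x̄ = [21, 24] + [-24, -27] = [-3, -3]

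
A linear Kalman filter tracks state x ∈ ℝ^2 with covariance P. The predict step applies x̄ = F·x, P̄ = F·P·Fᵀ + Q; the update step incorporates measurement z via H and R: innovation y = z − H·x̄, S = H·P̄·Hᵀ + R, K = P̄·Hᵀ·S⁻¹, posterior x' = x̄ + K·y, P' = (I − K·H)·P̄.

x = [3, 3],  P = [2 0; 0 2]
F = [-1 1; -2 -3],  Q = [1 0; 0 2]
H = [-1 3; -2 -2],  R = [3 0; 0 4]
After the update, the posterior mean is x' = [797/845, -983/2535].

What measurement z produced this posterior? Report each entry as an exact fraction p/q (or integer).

z = [-2, -2]

x̄ = F·x = [0, -15]
P̄ = F·P·Fᵀ + Q = [5 -2; -2 28]
S = H·P̄·Hᵀ + R = [272 -150; -150 120]
K = P̄·Hᵀ·S⁻¹ = [-37/169 -547/1690; 42/169 -311/2535]
x' − x̄ = [797/845, 37042/2535] = K·y
y = (KᵀK)⁻¹·Kᵀ·(x' − x̄) = [43, -32]
z = y + H·x̄ = [43, -32] + [-45, 30] = [-2, -2]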